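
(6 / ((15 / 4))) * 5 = 8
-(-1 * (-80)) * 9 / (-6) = 120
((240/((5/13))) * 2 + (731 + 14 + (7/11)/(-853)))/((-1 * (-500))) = 4675078/1172875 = 3.99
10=10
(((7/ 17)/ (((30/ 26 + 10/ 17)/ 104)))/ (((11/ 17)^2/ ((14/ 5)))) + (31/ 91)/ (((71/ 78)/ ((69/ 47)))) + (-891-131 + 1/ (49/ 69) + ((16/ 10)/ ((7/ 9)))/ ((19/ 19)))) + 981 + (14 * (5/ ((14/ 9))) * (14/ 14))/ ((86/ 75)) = 77979470706321/ 467916976450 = 166.65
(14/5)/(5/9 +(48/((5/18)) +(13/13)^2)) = 63/3923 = 0.02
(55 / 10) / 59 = 0.09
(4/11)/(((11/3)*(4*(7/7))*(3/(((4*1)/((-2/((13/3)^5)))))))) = -742586/29403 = -25.26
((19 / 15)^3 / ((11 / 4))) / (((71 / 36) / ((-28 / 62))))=-1536416 / 9079125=-0.17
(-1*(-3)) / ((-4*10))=-3 / 40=-0.08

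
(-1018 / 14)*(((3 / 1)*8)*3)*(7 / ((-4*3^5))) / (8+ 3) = 1018 / 297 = 3.43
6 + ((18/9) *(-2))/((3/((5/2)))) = 8/3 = 2.67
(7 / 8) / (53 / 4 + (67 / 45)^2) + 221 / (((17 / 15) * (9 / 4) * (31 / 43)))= 2802601435 / 23302266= 120.27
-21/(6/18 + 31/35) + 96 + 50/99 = 1004617/12672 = 79.28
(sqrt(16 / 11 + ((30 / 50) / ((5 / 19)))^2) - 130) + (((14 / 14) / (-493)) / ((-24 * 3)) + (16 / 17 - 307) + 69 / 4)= -14866037 / 35496 + sqrt(503129) / 275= -416.23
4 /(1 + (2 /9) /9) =324 /83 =3.90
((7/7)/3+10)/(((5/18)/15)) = 558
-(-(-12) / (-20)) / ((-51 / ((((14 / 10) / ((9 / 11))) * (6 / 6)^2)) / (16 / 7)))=-176 / 3825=-0.05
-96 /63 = -1.52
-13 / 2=-6.50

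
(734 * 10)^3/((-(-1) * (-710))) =-39544690400/71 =-556967470.42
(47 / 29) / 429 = 47 / 12441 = 0.00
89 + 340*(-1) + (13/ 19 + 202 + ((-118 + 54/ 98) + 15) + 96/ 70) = -695426/ 4655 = -149.39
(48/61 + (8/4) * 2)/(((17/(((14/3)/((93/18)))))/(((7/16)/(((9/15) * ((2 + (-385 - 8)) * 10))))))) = -3577/75416862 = -0.00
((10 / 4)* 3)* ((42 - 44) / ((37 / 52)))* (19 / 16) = -3705 / 148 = -25.03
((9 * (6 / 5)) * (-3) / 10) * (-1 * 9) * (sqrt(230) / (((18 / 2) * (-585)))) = -9 * sqrt(230) / 1625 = -0.08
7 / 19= 0.37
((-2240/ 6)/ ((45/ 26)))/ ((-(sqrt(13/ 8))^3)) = 7168 * sqrt(26)/ 351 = 104.13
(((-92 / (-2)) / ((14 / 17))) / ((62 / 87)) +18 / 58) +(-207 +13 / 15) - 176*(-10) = 308210473 / 188790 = 1632.56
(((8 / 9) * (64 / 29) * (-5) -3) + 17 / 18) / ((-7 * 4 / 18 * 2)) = 6193 / 1624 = 3.81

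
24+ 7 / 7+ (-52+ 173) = 146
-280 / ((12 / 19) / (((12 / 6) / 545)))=-532 / 327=-1.63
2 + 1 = 3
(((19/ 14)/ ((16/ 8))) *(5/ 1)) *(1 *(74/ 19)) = 185/ 14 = 13.21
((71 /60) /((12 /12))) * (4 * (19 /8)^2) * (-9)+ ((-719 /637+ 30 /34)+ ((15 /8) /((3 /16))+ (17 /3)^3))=-4544711299 /93562560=-48.57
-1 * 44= -44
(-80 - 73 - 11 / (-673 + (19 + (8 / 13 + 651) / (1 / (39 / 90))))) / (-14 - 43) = 568489 / 211831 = 2.68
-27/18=-3/2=-1.50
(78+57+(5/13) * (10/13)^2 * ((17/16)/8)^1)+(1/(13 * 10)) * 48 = 47595617/351520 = 135.40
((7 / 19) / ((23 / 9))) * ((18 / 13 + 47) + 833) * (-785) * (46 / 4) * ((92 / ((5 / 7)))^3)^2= -4042352930252658438057984 / 771875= -5237056427857695142.42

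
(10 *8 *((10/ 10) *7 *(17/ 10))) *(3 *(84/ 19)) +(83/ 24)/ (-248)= 1427907031/ 113088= 12626.51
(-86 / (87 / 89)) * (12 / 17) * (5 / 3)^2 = -765400 / 4437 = -172.50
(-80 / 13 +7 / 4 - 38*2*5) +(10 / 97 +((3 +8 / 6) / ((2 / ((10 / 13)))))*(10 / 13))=-5795839 / 15132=-383.02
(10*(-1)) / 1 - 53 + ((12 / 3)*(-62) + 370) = 59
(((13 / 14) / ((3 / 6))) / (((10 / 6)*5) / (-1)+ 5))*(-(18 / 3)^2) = 702 / 35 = 20.06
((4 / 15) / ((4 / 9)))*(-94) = -282 / 5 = -56.40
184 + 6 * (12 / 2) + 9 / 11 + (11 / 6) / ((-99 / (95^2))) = 31891 / 594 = 53.69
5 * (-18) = -90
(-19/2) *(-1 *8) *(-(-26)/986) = 988/493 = 2.00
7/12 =0.58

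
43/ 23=1.87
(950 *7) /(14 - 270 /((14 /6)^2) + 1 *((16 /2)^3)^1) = 13.96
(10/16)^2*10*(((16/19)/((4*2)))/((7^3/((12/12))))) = 125/104272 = 0.00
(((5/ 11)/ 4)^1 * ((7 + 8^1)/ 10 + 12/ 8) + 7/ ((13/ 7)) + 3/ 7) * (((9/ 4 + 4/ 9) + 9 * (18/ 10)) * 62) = 1915997563/ 360360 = 5316.90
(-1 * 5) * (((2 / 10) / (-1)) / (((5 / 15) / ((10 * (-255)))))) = -7650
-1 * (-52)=52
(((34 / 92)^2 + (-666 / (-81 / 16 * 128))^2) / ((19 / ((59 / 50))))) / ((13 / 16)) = 48252383 / 529185150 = 0.09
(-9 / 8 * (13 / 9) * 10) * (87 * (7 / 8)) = -1237.03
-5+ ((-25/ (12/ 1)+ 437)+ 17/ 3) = 5227/ 12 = 435.58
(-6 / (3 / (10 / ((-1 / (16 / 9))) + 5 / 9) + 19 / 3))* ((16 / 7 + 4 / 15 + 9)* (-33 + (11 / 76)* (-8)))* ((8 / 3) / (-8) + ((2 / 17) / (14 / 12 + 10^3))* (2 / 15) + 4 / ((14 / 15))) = 1034245317116891 / 680721169240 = 1519.34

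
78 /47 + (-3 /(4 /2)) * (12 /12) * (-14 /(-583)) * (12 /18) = 44816 /27401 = 1.64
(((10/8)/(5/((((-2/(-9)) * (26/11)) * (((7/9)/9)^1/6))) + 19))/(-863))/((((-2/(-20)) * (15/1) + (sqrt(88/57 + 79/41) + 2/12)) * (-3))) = -253175/148224810092 + 65 * sqrt(18955407)/148224810092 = 0.00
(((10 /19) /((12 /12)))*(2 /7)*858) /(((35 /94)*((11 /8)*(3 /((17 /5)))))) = 1329536 /4655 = 285.61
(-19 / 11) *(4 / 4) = -19 / 11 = -1.73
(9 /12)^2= 9 /16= 0.56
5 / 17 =0.29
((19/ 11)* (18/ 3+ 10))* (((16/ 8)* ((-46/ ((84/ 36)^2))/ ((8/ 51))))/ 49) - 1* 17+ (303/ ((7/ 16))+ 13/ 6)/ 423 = -5102073871/ 67031118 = -76.12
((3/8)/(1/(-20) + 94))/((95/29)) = 87/71402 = 0.00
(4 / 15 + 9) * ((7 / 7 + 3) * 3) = 556 / 5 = 111.20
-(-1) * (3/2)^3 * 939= 25353/8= 3169.12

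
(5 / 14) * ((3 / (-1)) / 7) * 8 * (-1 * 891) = 53460 / 49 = 1091.02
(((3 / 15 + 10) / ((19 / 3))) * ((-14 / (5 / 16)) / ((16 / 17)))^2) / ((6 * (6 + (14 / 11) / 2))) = 15888642 / 173375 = 91.64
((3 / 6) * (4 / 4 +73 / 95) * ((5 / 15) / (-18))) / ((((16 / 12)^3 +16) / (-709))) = 14889 / 23560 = 0.63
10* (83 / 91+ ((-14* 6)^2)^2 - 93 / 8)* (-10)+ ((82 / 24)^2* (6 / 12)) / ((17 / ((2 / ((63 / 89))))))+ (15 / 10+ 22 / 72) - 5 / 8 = -9981880489046773 / 2004912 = -4978712526.56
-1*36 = -36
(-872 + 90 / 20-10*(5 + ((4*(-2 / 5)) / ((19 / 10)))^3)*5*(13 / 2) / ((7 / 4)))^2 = 26185697836202025 / 9220992676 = 2839791.63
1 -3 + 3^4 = 79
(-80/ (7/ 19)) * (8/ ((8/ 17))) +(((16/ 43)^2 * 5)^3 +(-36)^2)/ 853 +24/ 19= -2645320795126475192/ 717152316546001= -3688.65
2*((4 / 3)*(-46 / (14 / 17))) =-3128 / 21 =-148.95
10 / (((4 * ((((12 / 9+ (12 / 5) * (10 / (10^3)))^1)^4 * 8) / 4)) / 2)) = 98876953125 / 134245929122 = 0.74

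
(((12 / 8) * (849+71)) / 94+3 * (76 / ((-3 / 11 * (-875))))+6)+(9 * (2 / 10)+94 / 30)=3278026 / 123375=26.57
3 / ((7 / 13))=39 / 7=5.57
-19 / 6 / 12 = -0.26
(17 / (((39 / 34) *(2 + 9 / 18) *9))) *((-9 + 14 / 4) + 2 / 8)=-2023 / 585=-3.46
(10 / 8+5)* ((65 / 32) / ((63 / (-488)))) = -99125 / 1008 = -98.34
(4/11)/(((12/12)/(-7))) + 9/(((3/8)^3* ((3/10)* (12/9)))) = 13996/33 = 424.12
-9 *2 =-18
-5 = -5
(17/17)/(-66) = -1/66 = -0.02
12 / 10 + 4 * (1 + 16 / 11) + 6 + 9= 26.02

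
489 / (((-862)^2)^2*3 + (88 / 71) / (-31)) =6603 / 22365713437640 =0.00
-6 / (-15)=2 / 5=0.40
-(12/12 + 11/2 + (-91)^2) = -16575/2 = -8287.50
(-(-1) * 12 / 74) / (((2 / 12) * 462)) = 6 / 2849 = 0.00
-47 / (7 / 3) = -141 / 7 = -20.14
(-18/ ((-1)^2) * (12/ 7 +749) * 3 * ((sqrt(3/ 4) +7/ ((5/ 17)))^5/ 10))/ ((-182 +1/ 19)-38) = 578169728691381 * sqrt(3)/ 39004000 +9932805066197277/ 69650000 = 168285052.37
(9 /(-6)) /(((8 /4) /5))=-15 /4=-3.75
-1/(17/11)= -11/17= -0.65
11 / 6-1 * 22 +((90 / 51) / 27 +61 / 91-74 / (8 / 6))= -1043264 / 13923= -74.93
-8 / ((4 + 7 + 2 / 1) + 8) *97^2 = -75272 / 21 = -3584.38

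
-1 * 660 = -660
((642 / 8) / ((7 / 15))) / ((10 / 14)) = 963 / 4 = 240.75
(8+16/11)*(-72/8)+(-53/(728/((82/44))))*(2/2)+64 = -339965/16016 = -21.23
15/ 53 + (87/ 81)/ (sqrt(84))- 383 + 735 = 29*sqrt(21)/ 1134 + 18671/ 53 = 352.40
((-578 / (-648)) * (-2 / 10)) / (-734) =289 / 1189080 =0.00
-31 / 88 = -0.35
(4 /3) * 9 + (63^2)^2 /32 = 15753345 /32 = 492292.03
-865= -865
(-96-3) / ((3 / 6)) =-198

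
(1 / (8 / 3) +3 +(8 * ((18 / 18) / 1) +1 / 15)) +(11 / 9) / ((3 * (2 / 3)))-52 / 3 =-1901 / 360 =-5.28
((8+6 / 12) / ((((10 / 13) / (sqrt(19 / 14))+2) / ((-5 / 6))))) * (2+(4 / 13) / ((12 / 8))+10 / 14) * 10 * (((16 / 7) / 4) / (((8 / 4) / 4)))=-167330150 / 1261701+3387250 * sqrt(266) / 1261701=-88.84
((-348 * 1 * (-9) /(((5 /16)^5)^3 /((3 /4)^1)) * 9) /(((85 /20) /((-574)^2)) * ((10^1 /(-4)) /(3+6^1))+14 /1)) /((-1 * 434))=-41300329031206282373489491968 /314192609039306640625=-131449078.82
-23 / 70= -0.33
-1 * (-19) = 19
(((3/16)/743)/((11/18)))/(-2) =-27/130768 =-0.00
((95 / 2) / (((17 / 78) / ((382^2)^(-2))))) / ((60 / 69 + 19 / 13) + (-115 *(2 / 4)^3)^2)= 1477060 / 30157812261212657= 0.00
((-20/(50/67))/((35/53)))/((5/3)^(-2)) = -7102/63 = -112.73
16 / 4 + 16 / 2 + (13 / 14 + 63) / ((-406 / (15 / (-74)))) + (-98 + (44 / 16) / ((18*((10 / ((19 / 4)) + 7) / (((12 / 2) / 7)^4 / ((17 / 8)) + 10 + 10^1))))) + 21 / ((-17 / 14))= -56147332167047 / 545530960296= -102.92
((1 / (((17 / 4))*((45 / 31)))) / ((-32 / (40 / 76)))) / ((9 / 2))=-31 / 52326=-0.00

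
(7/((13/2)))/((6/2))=14/39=0.36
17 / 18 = 0.94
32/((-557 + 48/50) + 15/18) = -4800/83281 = -0.06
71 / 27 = 2.63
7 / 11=0.64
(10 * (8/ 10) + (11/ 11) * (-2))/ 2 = 3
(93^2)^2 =74805201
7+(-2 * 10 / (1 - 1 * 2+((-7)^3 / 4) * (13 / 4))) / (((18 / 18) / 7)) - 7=448 / 895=0.50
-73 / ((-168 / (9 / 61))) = 219 / 3416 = 0.06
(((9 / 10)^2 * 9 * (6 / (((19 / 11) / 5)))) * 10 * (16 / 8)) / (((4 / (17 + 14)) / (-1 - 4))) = -3728835 / 38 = -98127.24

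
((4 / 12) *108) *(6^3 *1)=7776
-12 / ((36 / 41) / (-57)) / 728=779 / 728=1.07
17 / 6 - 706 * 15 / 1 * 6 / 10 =-6351.17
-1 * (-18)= 18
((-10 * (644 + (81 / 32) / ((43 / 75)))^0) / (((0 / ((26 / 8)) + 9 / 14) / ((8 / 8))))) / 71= -140 / 639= -0.22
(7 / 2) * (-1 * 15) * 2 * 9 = -945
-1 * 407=-407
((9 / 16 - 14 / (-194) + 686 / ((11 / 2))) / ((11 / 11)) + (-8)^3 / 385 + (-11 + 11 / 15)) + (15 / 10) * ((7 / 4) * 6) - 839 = -1271793713 / 1792560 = -709.48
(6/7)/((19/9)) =54/133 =0.41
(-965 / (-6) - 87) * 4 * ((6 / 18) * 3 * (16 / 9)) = 14176 / 27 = 525.04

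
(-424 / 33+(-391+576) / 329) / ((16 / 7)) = -133391 / 24816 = -5.38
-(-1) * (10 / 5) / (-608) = -0.00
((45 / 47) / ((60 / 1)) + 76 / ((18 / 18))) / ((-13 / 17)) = -242947 / 2444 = -99.41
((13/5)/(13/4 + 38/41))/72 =533/61650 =0.01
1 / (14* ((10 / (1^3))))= 1 / 140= 0.01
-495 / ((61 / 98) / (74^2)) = -265640760 / 61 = -4354766.56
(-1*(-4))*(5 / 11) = 20 / 11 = 1.82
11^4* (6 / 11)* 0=0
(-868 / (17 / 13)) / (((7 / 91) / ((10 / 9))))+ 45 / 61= -89475235 / 9333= -9586.97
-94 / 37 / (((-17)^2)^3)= -94 / 893090053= -0.00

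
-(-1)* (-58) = -58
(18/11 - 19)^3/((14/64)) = -222971872/9317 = -23931.72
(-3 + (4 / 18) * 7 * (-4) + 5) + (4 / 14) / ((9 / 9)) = -3.94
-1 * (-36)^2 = -1296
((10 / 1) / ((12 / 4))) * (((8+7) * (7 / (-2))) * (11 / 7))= -275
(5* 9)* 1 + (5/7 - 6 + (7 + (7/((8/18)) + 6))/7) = 1227/28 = 43.82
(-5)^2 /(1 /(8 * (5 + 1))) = 1200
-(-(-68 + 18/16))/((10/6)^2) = -963/40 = -24.08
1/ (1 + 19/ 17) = 17/ 36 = 0.47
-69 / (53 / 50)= -3450 / 53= -65.09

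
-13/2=-6.50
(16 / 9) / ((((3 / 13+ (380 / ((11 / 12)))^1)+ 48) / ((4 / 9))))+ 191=1023833519 / 5360337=191.00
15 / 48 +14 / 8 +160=2593 / 16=162.06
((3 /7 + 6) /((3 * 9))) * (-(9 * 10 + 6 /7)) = -1060 /49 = -21.63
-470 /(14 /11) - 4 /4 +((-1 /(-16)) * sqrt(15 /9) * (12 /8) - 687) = -7401 /7 +sqrt(15) /32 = -1057.16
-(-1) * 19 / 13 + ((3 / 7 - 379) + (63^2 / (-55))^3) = -5695348191894 / 15140125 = -376175.77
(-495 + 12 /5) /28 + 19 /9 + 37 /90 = -18989 /1260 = -15.07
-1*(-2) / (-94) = -1 / 47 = -0.02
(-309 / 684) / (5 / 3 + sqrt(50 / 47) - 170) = 309 * sqrt(94) / 182183020 + 488941 / 182183020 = 0.00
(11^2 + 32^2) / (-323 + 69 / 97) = -111065 / 31262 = -3.55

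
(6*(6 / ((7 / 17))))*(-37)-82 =-23218 / 7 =-3316.86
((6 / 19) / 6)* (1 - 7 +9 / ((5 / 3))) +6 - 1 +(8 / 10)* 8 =216 / 19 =11.37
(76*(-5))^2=144400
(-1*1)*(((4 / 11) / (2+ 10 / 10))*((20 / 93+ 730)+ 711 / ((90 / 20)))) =-330416 / 3069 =-107.66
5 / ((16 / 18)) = 45 / 8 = 5.62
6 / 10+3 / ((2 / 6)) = 9.60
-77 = -77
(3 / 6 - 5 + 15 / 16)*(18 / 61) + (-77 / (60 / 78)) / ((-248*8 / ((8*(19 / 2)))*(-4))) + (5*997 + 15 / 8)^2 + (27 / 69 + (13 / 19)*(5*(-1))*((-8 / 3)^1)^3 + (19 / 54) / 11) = 3906316779668937779 / 157075839360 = 24868985.55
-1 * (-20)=20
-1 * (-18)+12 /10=96 /5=19.20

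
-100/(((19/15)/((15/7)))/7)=-22500/19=-1184.21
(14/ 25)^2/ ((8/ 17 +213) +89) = 1666/ 1606875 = 0.00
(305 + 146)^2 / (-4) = -203401 / 4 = -50850.25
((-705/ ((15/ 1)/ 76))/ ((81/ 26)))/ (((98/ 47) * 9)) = -2182492/ 35721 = -61.10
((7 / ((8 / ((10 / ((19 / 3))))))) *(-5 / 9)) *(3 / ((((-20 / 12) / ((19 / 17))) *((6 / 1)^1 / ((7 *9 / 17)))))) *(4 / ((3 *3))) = 245 / 578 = 0.42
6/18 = 1/3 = 0.33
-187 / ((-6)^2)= -187 / 36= -5.19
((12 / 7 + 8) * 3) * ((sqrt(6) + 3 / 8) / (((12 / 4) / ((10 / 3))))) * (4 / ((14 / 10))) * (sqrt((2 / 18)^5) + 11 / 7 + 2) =10339400 / 83349 + 82715200 * sqrt(6) / 250047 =934.34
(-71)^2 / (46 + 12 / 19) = 95779 / 886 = 108.10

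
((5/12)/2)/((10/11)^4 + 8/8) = 73205/591384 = 0.12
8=8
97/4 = 24.25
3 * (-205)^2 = 126075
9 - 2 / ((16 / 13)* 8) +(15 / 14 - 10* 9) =-35899 / 448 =-80.13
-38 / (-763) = 38 / 763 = 0.05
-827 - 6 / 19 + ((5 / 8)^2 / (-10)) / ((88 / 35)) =-827.33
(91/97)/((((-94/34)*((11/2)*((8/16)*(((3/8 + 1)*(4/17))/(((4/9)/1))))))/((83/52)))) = -1343272/4964751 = -0.27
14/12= 7/6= 1.17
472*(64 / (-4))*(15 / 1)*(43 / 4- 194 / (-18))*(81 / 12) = -16461000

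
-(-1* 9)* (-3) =-27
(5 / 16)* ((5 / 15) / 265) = 1 / 2544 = 0.00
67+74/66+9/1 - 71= 202/33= 6.12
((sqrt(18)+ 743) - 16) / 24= sqrt(2) / 8+ 727 / 24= 30.47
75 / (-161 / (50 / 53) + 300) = 0.58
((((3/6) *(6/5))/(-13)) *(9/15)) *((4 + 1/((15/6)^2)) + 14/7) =-1386/8125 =-0.17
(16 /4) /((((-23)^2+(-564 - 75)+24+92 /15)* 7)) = -30 /4193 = -0.01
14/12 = 7/6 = 1.17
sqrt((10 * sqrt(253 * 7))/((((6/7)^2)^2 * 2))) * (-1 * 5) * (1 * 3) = -245 * 1771^(1/4) * sqrt(5)/12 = -296.16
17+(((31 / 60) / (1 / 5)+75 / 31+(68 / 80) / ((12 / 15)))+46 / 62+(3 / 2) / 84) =248161 / 10416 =23.82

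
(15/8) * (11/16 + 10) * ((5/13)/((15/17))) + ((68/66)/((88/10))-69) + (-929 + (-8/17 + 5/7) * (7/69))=-233607672325/236176512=-989.12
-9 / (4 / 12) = -27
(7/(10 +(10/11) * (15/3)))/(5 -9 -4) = -77/1280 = -0.06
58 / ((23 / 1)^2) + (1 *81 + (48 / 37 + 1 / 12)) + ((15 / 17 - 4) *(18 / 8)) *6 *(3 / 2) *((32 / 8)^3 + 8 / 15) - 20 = -80090444027 / 19964460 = -4011.65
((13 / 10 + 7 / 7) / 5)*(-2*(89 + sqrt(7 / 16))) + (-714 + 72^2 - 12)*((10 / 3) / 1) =369453 / 25 - 23*sqrt(7) / 100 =14777.51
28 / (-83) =-28 / 83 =-0.34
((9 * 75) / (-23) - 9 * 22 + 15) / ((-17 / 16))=78144 / 391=199.86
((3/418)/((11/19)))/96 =1/7744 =0.00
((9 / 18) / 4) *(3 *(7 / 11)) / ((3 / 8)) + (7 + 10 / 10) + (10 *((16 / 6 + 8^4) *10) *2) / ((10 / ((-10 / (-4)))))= 6763085 / 33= 204941.97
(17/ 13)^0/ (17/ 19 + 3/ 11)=209/ 244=0.86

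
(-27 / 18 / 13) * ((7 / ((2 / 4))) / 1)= -21 / 13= -1.62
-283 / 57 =-4.96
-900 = -900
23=23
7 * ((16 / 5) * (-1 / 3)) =-7.47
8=8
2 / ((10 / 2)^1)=2 / 5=0.40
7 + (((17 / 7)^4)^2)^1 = 7016111048 / 5764801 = 1217.06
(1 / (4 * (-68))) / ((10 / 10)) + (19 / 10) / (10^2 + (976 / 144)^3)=384331 / 407838160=0.00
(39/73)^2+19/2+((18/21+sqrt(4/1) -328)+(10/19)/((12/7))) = -315.05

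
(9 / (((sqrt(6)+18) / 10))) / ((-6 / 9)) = -405 / 53+45 * sqrt(6) / 106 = -6.60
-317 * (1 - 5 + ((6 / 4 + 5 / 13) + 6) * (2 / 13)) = 149307 / 169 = 883.47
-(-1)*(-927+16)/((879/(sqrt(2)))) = -911*sqrt(2)/879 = -1.47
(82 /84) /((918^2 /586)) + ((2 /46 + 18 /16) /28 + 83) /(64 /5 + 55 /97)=43720670168947 /7036833043296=6.21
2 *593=1186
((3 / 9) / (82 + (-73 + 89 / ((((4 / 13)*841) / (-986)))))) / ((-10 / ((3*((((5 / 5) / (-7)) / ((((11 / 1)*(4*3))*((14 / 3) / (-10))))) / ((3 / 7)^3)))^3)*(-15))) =-49735 / 10701109412928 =-0.00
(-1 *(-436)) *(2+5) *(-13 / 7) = -5668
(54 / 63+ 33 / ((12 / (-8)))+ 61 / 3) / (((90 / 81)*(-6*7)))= 17 / 980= 0.02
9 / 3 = 3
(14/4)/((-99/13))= -91/198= -0.46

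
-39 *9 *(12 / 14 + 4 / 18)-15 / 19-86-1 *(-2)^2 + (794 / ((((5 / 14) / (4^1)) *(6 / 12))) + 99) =11580944 / 665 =17414.95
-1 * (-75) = 75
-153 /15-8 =-91 /5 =-18.20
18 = 18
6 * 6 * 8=288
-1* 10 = -10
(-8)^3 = -512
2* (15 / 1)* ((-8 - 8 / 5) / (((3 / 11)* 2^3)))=-132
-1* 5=-5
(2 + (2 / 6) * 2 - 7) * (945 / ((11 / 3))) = -12285 / 11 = -1116.82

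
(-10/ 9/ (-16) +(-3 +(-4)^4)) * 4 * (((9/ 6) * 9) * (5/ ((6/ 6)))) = 273315/ 4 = 68328.75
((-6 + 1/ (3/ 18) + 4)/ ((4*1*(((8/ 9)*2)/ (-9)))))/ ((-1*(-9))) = -9/ 16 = -0.56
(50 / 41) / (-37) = -50 / 1517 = -0.03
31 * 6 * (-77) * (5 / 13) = -5508.46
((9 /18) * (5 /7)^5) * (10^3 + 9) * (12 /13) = 18918750 /218491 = 86.59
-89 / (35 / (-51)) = 4539 / 35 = 129.69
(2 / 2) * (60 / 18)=10 / 3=3.33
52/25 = 2.08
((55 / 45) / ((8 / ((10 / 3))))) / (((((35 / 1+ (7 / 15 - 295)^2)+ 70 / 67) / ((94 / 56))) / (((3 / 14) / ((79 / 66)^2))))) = 4715233875 / 3200714138418776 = 0.00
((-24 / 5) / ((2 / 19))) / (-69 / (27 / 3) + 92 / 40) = 1368 / 161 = 8.50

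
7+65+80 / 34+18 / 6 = 1315 / 17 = 77.35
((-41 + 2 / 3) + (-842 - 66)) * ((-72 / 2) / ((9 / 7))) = 79660 / 3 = 26553.33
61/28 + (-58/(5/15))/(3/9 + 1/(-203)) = -527.65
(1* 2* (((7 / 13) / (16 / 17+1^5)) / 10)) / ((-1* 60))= -119 / 128700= -0.00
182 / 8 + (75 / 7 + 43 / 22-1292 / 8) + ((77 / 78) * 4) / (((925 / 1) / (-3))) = -467014257 / 3703700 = -126.09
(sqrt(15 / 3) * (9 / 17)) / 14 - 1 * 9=-9 + 9 * sqrt(5) / 238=-8.92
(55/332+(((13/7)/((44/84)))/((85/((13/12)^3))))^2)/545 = 4055850161843/13120270327296000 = 0.00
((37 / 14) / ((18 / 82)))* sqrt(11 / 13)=1517* sqrt(143) / 1638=11.07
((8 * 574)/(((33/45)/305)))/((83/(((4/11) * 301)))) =25294113600/10043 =2518581.46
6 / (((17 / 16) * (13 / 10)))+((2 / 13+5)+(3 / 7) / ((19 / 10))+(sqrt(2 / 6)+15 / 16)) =sqrt(3) / 3+5013647 / 470288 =11.24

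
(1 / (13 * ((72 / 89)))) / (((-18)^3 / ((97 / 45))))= -8633 / 245643840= -0.00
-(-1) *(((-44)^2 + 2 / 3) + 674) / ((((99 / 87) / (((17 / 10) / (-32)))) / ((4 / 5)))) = -43877 / 450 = -97.50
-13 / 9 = -1.44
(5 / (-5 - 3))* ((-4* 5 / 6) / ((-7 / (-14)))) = 25 / 6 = 4.17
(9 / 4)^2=81 / 16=5.06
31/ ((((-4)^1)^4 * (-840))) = -31/ 215040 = -0.00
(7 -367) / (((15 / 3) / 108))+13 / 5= -38867 / 5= -7773.40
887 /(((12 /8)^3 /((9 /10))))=236.53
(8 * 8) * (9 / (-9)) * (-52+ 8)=2816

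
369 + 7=376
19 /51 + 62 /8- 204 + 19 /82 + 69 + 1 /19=-20117671 /158916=-126.59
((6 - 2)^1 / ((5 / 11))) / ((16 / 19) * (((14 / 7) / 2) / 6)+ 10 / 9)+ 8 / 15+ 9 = 26587 / 1605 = 16.57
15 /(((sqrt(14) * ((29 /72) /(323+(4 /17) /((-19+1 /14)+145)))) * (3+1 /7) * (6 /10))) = 79295490 * sqrt(14) /174029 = 1704.87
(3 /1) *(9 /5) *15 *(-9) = -729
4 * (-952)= -3808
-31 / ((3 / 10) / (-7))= 2170 / 3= 723.33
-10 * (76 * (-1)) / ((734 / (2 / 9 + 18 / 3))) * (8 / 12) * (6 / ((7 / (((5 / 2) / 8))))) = 3800 / 3303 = 1.15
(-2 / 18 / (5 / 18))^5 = -32 / 3125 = -0.01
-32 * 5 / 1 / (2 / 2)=-160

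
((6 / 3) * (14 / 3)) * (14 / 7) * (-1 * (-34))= 1904 / 3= 634.67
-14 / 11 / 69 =-14 / 759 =-0.02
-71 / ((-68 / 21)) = 1491 / 68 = 21.93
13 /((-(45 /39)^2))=-2197 /225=-9.76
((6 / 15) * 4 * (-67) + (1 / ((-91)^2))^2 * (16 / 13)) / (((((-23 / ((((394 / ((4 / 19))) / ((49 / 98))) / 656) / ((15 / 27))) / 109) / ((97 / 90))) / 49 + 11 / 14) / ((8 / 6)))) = -50426694729421195072 / 277061730916188855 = -182.01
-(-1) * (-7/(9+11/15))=-105/146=-0.72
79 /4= 19.75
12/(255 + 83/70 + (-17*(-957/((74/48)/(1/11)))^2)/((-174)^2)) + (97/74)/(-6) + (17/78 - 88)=-4125455050981/46905036308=-87.95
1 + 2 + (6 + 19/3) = 46/3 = 15.33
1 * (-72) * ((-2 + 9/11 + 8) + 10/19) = -110520/209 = -528.80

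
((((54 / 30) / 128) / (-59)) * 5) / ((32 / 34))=-153 / 120832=-0.00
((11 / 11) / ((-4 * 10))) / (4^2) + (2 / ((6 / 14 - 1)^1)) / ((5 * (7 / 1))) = -13 / 128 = -0.10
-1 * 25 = -25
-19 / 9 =-2.11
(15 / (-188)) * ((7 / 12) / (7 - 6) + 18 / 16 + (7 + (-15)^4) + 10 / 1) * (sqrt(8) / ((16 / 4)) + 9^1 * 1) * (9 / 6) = -164085615 / 3008 - 18231735 * sqrt(2) / 6016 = -58835.57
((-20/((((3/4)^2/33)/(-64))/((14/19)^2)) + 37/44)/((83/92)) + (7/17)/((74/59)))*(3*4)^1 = 112429937777042/207313997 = 542317.16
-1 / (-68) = 1 / 68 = 0.01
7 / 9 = 0.78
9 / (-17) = -9 / 17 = -0.53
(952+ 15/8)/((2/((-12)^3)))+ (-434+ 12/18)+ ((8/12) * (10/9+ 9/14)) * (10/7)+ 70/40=-4363666315/5292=-824577.91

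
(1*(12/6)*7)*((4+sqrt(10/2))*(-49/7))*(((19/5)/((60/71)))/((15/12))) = -528808/375-132202*sqrt(5)/375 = -2198.46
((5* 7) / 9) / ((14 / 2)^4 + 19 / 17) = 595 / 367524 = 0.00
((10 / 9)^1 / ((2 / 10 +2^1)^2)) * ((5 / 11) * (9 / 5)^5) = 13122 / 6655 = 1.97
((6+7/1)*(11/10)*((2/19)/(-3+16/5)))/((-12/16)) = -572/57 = -10.04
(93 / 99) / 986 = 31 / 32538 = 0.00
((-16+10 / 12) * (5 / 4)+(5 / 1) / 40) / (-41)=113 / 246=0.46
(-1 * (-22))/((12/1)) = 11/6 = 1.83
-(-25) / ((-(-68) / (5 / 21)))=125 / 1428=0.09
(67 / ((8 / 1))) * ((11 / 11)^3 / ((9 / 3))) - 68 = -1565 / 24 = -65.21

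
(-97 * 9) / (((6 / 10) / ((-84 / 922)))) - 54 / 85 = 5169456 / 39185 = 131.92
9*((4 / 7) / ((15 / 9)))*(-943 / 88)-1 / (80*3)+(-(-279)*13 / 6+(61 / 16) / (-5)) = 1318241 / 2310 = 570.67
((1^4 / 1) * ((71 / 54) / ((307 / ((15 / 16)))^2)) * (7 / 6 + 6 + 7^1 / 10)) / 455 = 4189 / 19760622336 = 0.00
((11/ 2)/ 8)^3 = 1331/ 4096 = 0.32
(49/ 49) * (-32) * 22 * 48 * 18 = -608256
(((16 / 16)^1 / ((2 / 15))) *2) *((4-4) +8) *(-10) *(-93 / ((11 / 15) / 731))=1223694000 / 11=111244909.09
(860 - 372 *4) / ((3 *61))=-628 / 183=-3.43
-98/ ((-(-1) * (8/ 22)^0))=-98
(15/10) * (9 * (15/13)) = 405/26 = 15.58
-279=-279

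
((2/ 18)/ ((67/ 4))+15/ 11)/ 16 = 9089/ 106128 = 0.09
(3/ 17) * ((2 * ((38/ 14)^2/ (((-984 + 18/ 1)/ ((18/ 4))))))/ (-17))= 3249/ 4559842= 0.00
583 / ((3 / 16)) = 9328 / 3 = 3109.33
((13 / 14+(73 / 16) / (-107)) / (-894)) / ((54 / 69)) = -81397 / 64282176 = -0.00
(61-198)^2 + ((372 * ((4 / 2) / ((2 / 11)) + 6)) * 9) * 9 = 531013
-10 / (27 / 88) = -880 / 27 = -32.59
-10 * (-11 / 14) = 7.86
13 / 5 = 2.60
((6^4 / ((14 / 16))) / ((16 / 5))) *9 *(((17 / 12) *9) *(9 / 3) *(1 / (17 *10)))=6561 / 7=937.29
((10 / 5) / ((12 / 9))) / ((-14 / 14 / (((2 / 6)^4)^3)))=-1 / 354294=-0.00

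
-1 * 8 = -8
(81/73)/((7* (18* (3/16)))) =24/511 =0.05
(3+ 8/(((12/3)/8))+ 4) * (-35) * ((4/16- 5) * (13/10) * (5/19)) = 1308.12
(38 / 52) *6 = 57 / 13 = 4.38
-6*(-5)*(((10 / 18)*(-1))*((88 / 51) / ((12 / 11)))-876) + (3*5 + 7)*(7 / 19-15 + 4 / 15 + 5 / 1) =-1156072754 / 43605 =-26512.39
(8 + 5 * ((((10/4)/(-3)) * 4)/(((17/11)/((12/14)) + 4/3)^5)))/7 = 37279070776/32844658329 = 1.14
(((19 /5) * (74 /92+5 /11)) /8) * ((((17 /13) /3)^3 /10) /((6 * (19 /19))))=4574003 /5541307200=0.00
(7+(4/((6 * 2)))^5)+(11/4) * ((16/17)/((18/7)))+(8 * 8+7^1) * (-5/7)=-1234861/28917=-42.70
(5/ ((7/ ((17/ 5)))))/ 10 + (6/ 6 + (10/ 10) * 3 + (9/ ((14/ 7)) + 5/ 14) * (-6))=-249/ 10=-24.90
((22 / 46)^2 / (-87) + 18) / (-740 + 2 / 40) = -16565860 / 681094377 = -0.02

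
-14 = -14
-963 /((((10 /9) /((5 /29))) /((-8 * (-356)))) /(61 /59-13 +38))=-18957017088 /1711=-11079495.67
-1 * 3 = -3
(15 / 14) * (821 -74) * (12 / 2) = 33615 / 7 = 4802.14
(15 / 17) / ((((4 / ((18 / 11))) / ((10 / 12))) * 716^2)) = 225 / 383466688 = 0.00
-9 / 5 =-1.80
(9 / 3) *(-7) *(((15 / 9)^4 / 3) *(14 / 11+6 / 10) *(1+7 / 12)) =-1712375 / 10692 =-160.15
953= 953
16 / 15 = 1.07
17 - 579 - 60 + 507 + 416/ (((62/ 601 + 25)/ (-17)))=-5985277/ 15087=-396.72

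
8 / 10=4 / 5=0.80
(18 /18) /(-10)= -1 /10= -0.10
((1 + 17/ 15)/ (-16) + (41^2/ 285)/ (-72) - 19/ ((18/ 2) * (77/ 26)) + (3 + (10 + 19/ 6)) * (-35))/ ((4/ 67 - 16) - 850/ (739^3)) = 24214554677541799217/ 681040135624297680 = 35.56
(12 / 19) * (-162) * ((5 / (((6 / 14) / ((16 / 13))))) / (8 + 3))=-362880 / 2717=-133.56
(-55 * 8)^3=-85184000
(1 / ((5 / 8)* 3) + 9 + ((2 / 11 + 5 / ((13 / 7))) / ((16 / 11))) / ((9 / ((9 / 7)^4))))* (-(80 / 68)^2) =-379548145 / 27061671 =-14.03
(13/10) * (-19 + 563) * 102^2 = 36788544/5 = 7357708.80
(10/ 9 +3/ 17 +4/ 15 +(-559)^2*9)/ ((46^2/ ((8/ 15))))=4302865748/ 6070275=708.84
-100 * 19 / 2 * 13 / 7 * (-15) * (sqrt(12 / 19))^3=234000 * sqrt(57) / 133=13283.17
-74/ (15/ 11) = -814/ 15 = -54.27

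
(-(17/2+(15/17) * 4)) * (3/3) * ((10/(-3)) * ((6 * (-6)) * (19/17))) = -466260/289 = -1613.36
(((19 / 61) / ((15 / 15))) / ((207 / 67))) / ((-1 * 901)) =-1273 / 11376927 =-0.00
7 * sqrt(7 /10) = 7 * sqrt(70) /10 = 5.86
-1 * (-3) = 3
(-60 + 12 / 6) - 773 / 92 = -6109 / 92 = -66.40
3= 3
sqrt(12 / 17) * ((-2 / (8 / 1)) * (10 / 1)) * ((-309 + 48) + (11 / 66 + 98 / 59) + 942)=-1208605 * sqrt(51) / 6018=-1434.23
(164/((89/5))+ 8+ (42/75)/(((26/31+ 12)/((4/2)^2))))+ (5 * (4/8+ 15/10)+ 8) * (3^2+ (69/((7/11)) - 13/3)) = 6363436414/3099425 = 2053.10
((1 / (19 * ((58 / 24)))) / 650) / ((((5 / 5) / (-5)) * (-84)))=1 / 501410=0.00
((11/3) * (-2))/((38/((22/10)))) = -0.42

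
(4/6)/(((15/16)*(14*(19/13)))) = 208/5985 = 0.03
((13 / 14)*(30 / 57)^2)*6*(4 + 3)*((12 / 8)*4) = 23400 / 361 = 64.82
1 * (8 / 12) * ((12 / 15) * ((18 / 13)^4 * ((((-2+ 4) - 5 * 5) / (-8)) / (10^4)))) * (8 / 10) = 201204 / 446265625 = 0.00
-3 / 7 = -0.43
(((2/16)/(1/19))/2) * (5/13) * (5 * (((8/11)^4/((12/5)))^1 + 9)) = 190202825/9135984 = 20.82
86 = 86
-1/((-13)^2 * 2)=-1/338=-0.00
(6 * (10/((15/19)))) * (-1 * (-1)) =76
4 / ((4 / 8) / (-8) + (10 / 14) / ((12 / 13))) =1344 / 239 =5.62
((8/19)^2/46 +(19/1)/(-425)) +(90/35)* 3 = 189544751/24701425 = 7.67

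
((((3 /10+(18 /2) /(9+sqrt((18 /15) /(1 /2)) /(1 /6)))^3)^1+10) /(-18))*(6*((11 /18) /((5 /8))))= 151255753 /33750 - 1302796*sqrt(15) /1125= -3.42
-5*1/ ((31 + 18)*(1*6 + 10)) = -0.01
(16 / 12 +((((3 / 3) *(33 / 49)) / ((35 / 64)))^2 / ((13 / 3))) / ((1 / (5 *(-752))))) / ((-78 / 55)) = 165871051786 / 178944129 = 926.94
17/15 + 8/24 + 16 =262/15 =17.47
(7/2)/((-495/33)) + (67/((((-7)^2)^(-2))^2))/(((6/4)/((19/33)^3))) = 52984631627501/1078110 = 49145849.34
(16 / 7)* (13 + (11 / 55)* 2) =1072 / 35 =30.63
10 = 10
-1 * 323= -323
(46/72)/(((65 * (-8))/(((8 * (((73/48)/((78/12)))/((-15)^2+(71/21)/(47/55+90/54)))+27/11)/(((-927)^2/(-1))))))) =1232049671/349891875927079200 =0.00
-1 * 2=-2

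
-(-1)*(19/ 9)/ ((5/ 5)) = 19/ 9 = 2.11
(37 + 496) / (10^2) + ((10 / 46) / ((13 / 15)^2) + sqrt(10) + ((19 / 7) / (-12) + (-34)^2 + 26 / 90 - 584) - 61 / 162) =sqrt(10) + 31808512823 / 55098225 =580.47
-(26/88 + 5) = -233/44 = -5.30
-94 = -94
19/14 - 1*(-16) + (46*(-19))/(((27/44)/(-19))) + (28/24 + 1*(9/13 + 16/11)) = 731953330/27027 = 27082.30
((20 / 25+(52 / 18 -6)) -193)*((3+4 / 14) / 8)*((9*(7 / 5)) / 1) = -1010.74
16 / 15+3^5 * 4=973.07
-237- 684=-921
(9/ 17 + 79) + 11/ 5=6947/ 85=81.73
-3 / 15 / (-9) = 1 / 45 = 0.02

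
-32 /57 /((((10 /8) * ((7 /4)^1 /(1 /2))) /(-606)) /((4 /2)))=103424 /665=155.52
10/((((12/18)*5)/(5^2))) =75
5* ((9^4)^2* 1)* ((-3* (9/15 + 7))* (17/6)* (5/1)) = -69520454415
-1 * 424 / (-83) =424 / 83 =5.11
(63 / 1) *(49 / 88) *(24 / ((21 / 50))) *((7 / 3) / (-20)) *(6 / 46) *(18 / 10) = -27783 / 506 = -54.91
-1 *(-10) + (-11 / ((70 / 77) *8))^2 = 78641 / 6400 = 12.29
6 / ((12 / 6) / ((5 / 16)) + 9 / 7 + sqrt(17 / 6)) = 0.64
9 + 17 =26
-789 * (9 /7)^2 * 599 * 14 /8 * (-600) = 5742223650 /7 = 820317664.29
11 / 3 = 3.67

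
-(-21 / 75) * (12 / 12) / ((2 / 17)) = 2.38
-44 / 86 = -22 / 43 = -0.51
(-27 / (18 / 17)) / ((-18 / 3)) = 17 / 4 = 4.25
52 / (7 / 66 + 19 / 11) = 312 / 11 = 28.36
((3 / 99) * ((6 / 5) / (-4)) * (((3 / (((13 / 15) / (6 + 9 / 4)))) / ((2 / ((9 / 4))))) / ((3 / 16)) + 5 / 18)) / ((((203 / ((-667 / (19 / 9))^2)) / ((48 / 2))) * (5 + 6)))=-6653821248 / 3974971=-1673.93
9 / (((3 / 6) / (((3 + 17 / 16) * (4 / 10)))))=117 / 4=29.25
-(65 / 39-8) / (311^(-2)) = 1837699 / 3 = 612566.33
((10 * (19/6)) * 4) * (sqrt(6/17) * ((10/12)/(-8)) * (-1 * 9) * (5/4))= 2375 * sqrt(102)/272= 88.19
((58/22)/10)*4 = 58/55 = 1.05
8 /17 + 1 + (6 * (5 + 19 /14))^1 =4714 /119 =39.61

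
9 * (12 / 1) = 108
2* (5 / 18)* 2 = 10 / 9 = 1.11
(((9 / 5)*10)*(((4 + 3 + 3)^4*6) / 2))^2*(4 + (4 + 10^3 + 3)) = 294807600000000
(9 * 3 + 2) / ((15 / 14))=406 / 15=27.07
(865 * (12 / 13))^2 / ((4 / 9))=242424900 / 169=1434466.86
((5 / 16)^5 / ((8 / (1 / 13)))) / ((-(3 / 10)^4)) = -1953125 / 552075264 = -0.00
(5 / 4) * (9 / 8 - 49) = -1915 / 32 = -59.84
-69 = -69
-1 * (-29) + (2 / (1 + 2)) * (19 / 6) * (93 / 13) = 1720 / 39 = 44.10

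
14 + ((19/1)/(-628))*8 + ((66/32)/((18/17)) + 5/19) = 4573021/286368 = 15.97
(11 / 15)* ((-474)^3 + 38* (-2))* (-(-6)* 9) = -4217261400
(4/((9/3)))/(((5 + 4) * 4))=1/27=0.04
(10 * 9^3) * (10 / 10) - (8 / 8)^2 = 7289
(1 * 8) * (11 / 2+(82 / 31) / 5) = 48.23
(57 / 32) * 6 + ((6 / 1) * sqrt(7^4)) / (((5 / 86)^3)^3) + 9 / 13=15736086223447476492507 / 406250000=38734981473101.48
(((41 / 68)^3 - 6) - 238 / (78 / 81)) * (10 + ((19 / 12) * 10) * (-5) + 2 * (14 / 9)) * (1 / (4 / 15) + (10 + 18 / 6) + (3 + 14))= 18439601845065 / 32700928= 563886.19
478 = 478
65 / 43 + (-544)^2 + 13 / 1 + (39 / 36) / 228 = 34817986351 / 117648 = 295950.52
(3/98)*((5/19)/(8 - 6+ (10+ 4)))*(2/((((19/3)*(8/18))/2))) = 405/566048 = 0.00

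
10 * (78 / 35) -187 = -1153 / 7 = -164.71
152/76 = 2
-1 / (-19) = 1 / 19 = 0.05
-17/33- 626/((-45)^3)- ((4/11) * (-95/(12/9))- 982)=1009793386/1002375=1007.40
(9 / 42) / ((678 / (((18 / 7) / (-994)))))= -9 / 11007556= -0.00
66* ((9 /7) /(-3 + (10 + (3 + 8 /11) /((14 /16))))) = 2178 /289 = 7.54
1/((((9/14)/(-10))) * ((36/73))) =-2555/81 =-31.54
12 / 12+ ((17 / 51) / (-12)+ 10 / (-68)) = 505 / 612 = 0.83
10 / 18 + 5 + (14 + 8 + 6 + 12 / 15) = 1546 / 45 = 34.36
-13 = -13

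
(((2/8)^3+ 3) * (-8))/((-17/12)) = 579/34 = 17.03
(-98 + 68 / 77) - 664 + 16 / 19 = -1112282 / 1463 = -760.27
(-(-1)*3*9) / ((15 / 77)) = 693 / 5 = 138.60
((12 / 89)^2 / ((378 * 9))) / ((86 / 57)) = 0.00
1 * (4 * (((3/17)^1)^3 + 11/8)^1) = 54259/9826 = 5.52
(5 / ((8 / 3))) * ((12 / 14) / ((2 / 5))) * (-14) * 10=-1125 / 2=-562.50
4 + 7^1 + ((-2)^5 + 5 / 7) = -142 / 7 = -20.29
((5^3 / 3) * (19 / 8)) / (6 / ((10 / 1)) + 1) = 11875 / 192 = 61.85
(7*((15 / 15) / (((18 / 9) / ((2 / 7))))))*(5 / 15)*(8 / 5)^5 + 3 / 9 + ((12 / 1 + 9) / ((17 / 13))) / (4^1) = 5000099 / 637500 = 7.84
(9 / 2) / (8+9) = 9 / 34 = 0.26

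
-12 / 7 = -1.71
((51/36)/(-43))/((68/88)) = -0.04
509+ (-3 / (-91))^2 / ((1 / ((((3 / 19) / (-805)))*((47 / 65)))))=4190476454806 / 8232763175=509.00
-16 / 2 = -8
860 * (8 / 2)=3440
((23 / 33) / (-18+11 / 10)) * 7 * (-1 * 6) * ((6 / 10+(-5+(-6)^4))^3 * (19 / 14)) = 235399510099088 / 46475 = 5065078216.23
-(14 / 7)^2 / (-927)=4 / 927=0.00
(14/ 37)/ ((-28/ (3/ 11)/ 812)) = -1218/ 407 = -2.99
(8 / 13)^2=64 / 169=0.38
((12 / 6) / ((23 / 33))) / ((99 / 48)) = 32 / 23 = 1.39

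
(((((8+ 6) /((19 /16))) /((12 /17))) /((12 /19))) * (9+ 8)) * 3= 1348.67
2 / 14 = 1 / 7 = 0.14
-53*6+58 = -260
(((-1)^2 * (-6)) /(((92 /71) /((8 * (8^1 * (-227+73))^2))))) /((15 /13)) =-5603806208 /115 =-48728749.63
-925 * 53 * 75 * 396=-1456042500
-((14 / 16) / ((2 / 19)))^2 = -17689 / 256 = -69.10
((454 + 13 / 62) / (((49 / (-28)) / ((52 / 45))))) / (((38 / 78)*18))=-34.20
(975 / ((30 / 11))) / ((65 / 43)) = 473 / 2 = 236.50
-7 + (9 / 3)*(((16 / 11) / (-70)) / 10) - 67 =-142462 / 1925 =-74.01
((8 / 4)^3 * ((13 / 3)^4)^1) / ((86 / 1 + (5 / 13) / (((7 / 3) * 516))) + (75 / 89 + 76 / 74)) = 11776736721568 / 366849074925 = 32.10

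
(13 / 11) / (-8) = -13 / 88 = -0.15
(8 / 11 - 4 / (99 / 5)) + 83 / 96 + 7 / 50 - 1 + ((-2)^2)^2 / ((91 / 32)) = 44369033 / 7207200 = 6.16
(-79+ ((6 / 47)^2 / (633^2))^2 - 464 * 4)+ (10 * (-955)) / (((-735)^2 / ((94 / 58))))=-11728468882812127547058893 / 6061134485653150616181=-1935.03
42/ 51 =14/ 17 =0.82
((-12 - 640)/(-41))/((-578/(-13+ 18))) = -1630/11849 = -0.14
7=7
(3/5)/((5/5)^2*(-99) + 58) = -3/205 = -0.01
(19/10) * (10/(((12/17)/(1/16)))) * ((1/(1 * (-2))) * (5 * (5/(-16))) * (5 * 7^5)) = 678582625/6144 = 110446.39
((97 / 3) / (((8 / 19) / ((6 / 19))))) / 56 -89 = -19839 / 224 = -88.57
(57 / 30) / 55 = 19 / 550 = 0.03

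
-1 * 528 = -528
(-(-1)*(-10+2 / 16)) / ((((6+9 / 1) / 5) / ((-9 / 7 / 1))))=237 / 56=4.23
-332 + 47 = -285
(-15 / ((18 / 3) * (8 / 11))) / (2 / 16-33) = 55 / 526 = 0.10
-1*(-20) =20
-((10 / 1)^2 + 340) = -440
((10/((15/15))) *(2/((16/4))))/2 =2.50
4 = 4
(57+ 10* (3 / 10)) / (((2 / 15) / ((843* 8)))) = 3034800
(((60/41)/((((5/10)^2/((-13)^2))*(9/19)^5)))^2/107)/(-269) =-1120700053689947910400/18745039334545047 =-59786.49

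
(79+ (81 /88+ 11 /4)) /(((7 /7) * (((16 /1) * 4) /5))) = 36375 /5632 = 6.46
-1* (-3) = 3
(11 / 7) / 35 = 0.04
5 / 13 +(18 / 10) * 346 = 40507 / 65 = 623.18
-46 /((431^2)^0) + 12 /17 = -770 /17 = -45.29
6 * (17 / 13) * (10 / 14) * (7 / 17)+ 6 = 108 / 13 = 8.31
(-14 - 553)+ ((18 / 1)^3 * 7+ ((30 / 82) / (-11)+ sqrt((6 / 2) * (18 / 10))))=3 * sqrt(15) / 5+ 18155892 / 451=40259.29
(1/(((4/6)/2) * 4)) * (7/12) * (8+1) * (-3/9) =-21/16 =-1.31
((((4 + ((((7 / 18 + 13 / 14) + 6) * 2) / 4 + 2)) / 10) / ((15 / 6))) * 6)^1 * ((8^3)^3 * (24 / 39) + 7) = 261348782111 / 1365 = 191464309.24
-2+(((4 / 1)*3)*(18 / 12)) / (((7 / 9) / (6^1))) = 958 / 7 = 136.86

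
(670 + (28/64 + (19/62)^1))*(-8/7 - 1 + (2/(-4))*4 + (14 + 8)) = 5940875/496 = 11977.57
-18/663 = -6/221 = -0.03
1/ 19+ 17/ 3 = 326/ 57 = 5.72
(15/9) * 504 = 840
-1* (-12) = 12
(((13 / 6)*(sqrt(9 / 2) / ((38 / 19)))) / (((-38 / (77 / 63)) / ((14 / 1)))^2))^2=5940863929 / 27361154592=0.22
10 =10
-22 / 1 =-22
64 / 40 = 8 / 5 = 1.60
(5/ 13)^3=125/ 2197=0.06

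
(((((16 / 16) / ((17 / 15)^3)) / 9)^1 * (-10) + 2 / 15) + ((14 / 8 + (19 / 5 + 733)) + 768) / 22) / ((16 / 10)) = 440015497 / 10376256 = 42.41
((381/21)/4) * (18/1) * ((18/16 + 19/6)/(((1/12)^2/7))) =353187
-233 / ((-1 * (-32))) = -233 / 32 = -7.28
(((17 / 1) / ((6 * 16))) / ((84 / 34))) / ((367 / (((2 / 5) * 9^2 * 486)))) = 632043 / 205520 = 3.08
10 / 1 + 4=14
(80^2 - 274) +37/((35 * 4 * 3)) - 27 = 2561617/420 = 6099.09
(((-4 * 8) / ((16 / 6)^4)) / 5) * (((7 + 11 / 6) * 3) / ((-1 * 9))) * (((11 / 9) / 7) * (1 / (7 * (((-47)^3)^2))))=583 / 676072385434880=0.00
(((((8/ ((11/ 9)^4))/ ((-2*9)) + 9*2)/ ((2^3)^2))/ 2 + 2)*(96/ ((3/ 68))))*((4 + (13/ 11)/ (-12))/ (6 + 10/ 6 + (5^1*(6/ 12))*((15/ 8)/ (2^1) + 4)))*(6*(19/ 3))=627604890080/ 18198763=34486.13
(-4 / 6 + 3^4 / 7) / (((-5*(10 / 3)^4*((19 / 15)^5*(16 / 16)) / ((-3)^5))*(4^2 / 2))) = 365099967 / 2218584704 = 0.16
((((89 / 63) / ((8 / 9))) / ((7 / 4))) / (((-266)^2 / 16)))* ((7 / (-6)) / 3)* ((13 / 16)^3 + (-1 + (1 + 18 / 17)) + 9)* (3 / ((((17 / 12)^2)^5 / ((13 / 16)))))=-38402954899920 / 606235573785720137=-0.00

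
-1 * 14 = -14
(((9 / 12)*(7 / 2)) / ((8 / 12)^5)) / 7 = 729 / 256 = 2.85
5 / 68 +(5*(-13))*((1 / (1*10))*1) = -6.43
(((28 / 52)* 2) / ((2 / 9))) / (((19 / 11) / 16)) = 44.89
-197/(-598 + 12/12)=197/597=0.33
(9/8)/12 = 3/32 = 0.09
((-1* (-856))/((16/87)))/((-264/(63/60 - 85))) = 5209937/3520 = 1480.10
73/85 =0.86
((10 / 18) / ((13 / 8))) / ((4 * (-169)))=-10 / 19773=-0.00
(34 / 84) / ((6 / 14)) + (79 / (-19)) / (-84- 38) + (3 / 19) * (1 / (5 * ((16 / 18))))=423103 / 417240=1.01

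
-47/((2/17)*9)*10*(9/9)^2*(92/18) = -183770/81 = -2268.77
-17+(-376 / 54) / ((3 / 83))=-16981 / 81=-209.64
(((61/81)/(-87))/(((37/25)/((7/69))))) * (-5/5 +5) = -42700/17990991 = -0.00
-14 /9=-1.56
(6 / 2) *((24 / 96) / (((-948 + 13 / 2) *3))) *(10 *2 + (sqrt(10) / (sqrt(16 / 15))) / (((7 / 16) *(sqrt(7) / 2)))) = -10 / 1883 - 20 *sqrt(42) / 92267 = -0.01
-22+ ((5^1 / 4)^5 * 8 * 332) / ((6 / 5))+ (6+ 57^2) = 1917611 / 192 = 9987.56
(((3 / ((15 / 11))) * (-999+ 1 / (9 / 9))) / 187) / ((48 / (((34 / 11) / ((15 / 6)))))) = -499 / 1650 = -0.30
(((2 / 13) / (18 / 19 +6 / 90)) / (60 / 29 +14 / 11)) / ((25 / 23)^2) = 9618807 / 250310125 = 0.04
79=79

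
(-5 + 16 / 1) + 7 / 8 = 95 / 8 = 11.88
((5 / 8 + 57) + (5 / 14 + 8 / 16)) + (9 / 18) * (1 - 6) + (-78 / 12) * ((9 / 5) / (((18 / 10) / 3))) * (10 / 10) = 2043 / 56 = 36.48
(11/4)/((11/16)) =4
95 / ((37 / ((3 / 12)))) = 95 / 148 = 0.64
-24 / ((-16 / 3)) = 9 / 2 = 4.50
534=534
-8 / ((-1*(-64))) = -1 / 8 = -0.12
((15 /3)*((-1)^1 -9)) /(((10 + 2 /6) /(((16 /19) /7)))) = -0.58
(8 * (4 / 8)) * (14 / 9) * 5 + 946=8794 / 9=977.11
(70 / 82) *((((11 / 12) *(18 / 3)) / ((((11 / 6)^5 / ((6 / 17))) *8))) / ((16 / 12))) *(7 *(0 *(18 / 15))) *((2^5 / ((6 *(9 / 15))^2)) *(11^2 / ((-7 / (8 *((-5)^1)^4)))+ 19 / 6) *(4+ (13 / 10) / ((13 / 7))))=0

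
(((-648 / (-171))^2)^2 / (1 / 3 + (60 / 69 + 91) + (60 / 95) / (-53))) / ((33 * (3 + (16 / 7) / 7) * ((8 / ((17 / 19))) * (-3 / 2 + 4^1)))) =3411054872064 / 3741982087113545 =0.00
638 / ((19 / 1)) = 638 / 19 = 33.58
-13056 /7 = -1865.14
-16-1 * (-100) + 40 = 124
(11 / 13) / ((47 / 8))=88 / 611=0.14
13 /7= 1.86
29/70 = 0.41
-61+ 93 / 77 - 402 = -35558 / 77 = -461.79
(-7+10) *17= 51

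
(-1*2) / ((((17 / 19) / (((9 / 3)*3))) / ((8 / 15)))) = -912 / 85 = -10.73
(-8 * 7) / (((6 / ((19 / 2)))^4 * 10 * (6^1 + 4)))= -912247 / 259200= -3.52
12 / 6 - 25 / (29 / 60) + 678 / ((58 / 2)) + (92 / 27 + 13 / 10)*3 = -31901 / 2610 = -12.22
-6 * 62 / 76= -93 / 19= -4.89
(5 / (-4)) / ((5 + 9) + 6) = -1 / 16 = -0.06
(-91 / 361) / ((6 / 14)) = -637 / 1083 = -0.59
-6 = -6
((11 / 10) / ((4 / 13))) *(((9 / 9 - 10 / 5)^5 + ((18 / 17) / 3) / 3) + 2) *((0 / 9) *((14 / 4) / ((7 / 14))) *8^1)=0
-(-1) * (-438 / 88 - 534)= -23715 / 44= -538.98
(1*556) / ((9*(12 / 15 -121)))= -2780 / 5409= -0.51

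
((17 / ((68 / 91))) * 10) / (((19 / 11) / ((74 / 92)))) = 185185 / 1748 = 105.94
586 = 586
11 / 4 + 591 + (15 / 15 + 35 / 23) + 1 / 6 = 164617 / 276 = 596.44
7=7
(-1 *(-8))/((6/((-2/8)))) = -1/3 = -0.33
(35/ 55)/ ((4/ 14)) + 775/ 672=24989/ 7392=3.38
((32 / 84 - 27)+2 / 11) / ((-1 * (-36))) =-6107 / 8316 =-0.73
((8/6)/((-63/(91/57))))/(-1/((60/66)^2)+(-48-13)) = 0.00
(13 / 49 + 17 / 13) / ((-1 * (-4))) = 501 / 1274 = 0.39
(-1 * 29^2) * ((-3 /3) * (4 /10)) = 1682 /5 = 336.40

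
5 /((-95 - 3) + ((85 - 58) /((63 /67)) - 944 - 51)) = -7 /1490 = -0.00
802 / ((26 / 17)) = 6817 / 13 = 524.38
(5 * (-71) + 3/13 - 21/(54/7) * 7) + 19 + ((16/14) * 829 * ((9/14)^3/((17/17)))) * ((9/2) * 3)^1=854880295/280917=3043.18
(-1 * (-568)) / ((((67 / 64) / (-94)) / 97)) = -331457536 / 67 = -4947127.40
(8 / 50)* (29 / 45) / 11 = 116 / 12375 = 0.01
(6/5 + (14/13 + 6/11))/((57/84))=56504/13585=4.16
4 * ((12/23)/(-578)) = -24/6647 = -0.00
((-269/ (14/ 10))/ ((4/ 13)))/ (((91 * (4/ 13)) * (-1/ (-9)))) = -157365/ 784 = -200.72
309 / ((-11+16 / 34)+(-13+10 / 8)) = -7004 / 505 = -13.87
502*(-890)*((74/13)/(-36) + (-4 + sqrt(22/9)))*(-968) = -210402998960/117 + 432483040*sqrt(22)/3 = -1122141141.54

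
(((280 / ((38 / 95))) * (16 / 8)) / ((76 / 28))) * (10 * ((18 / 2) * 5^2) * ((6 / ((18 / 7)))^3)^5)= 383978380243.04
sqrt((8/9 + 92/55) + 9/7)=sqrt(5132435)/1155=1.96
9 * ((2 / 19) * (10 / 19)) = 180 / 361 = 0.50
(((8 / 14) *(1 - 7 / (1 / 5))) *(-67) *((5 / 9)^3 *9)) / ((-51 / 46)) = -3082000 / 1701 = -1811.88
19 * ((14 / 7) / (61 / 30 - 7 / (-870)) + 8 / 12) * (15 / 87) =69445 / 12876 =5.39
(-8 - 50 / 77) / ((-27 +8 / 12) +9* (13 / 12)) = 7992 / 15323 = 0.52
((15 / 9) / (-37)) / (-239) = 5 / 26529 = 0.00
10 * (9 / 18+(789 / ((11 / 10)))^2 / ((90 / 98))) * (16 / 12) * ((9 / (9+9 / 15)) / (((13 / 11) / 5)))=16946420125 / 572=29626608.61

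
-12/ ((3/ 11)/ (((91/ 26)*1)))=-154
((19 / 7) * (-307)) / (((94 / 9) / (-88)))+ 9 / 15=11550327 / 1645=7021.48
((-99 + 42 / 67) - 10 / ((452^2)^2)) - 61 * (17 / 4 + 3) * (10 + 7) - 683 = -11605314624798383 / 1398294167936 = -8299.62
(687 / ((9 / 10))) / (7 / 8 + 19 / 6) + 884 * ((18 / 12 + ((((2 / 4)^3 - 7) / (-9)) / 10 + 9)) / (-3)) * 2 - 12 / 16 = -63326399 / 10476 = -6044.90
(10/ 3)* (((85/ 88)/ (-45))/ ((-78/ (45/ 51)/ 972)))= 225/ 286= 0.79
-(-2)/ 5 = 0.40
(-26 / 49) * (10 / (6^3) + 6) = -8489 / 2646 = -3.21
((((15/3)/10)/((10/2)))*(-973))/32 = -973/320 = -3.04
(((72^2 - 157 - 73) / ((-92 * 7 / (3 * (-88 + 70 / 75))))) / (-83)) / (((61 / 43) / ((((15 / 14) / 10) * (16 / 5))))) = -834620196 / 142650025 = -5.85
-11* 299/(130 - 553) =3289/423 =7.78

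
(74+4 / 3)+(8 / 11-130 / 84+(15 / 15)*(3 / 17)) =195537 / 2618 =74.69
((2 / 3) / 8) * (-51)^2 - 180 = 147 / 4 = 36.75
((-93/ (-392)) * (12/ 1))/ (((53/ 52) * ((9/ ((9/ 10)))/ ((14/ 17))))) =0.23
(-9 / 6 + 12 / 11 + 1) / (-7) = -13 / 154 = -0.08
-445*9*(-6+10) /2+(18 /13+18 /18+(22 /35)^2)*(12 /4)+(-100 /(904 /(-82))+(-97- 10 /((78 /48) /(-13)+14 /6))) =-771975121461 /95374825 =-8094.12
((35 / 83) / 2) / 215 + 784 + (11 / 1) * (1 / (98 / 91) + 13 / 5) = 102781969 / 124915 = 822.82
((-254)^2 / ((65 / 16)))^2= 1065552449536 / 4225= 252201763.20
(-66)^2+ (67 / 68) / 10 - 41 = 2934267 / 680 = 4315.10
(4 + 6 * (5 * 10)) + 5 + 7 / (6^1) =1861 / 6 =310.17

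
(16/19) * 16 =256/19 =13.47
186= 186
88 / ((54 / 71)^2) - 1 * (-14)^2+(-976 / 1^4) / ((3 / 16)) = -3826670 / 729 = -5249.20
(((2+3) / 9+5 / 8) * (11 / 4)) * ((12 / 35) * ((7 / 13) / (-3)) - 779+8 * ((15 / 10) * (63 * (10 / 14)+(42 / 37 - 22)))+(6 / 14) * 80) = -1432891427 / 969696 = -1477.67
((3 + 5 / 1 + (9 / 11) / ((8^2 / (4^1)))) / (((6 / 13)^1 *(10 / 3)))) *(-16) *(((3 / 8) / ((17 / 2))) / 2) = -55263 / 29920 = -1.85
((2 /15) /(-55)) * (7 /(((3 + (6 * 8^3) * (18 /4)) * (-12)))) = 7 /68443650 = 0.00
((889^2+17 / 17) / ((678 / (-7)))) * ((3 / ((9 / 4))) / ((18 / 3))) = -48958 / 27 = -1813.26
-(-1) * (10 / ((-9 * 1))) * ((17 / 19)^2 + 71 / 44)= -191735 / 71478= -2.68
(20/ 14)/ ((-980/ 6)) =-3/ 343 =-0.01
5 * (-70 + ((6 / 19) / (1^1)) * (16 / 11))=-72670 / 209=-347.70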